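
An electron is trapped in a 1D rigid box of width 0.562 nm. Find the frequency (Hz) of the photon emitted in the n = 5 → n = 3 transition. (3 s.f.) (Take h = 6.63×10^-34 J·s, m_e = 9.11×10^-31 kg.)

E_1 = h²/(8m_eL²) = 1.910×10^-19 J and ΔE = (5² − 3²)E_1 = 3.056×10^-18 J.
f = ΔE/h = 3.056×10^-18/6.63×10^-34 = 4.61×10^15 Hz.

f = 4.61×10^15 Hz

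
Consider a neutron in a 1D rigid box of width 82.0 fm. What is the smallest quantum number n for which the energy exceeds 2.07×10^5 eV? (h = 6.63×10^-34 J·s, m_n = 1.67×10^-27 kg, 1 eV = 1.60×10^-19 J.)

n = 3

E_1 = h²/(8m_nL²) = 4.893×10^-15 J = 3.058×10^4 eV.
Need n² > 2.07×10^5/3.058×10^4 = 6.769, i.e. n > 2.602.
The smallest integer satisfying this is n = 3.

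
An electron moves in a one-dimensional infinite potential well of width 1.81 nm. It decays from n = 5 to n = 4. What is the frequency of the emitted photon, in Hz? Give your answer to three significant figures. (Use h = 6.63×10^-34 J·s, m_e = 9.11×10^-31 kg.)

f = 2.50×10^14 Hz

E_1 = h²/(8m_eL²) = 1.841×10^-20 J and ΔE = (5² − 4²)E_1 = 1.657×10^-19 J.
f = ΔE/h = 1.657×10^-19/6.63×10^-34 = 2.50×10^14 Hz.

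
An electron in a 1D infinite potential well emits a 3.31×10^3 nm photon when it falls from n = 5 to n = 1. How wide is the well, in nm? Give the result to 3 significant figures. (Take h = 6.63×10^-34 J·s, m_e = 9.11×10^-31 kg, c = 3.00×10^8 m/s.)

The photon carries ΔE = hc/λ = 6.63×10^-34·3.00×10^8/3.31×10^-6 m = 6.009×10^-20 J.
Since ΔE = (5² − 1²)E_1, E_1 = 2.504×10^-21 J, and L = h/√(8m_eE_1) = 4.91×10^-9 m = 4.91 nm.

L = 4.91 nm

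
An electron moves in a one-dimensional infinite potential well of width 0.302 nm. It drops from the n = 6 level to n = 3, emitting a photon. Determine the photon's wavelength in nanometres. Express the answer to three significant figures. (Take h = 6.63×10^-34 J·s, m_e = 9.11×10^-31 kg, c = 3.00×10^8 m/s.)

λ = 11.1 nm

E_1 = h²/(8m_eL²) = 6.613×10^-19 J, so ΔE = (6² − 3²)E_1 = 1.786×10^-17 J.
λ = hc/ΔE = (6.63×10^-34·3.00×10^8)/1.786×10^-17 = 1.11×10^-8 m = 11.1 nm.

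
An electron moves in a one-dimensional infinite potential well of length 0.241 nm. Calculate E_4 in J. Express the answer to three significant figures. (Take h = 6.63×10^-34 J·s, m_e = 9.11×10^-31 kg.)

E_4 = 1.66×10^-17 J

For an infinite well E_n = n²h²/(8m_eL²), so E_1 = h²/(8m_eL²) = (6.63×10^-34)²/(8·9.11×10^-31·(2.41×10^-10 m)²) = 1.038×10^-18 J.
Then E_4 = 4²·E_1 = 16·1.038×10^-18 J = 1.66×10^-17 J.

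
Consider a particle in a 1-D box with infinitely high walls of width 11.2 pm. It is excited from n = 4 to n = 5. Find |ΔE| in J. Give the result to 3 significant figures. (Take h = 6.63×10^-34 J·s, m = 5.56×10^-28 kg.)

E_1 = h²/(8mL²) = 7.878×10^-19 J.
|ΔE| = |4² − 5²|·E_1 = 9·7.878×10^-19 J = 7.09×10^-18 J.

|ΔE| = 7.09×10^-18 J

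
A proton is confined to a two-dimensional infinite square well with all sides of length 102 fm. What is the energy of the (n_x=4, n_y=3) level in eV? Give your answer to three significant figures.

E = 4.92×10^5 eV

For a 2D rectangular well E = (h²/8m_p)·Σ n_i²/L_i² = (6.626×10^-34)²/(8·1.673×10^-27) · [4²/(102 fm)² + 3²/(102 fm)²].
Evaluating gives E = 7.882×10^-14 J = 4.92×10^5 eV.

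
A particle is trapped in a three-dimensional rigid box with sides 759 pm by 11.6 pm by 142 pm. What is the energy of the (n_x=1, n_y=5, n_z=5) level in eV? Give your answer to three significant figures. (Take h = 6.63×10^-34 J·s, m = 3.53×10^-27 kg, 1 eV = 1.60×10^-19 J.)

For a 3D rectangular well E = (h²/8m)·Σ n_i²/L_i² = (6.63×10^-34)²/(8·3.53×10^-27) · [1²/(759 pm)² + 5²/(11.6 pm)² + 5²/(142 pm)²].
Evaluating gives E = 2.911×10^-18 J = 18.2 eV.

E = 18.2 eV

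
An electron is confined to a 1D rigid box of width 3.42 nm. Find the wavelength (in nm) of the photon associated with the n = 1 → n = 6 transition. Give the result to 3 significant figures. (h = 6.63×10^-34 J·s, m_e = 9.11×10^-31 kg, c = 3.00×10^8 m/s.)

E_1 = h²/(8m_eL²) = 5.157×10^-21 J, so ΔE = (6² − 1²)E_1 = 1.805×10^-19 J.
λ = hc/ΔE = (6.63×10^-34·3.00×10^8)/1.805×10^-19 = 1.10×10^-6 m = 1.10×10^3 nm.

λ = 1.10×10^3 nm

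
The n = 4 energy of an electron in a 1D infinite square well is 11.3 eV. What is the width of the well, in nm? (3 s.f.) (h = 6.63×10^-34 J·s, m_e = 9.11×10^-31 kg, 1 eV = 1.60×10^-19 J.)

L = 0.731 nm

From E_n = n²h²/(8m_eL²), L = n·h/√(8m_eE_n).
E_4 = 11.3 eV = 1.808×10^-18 J, so L = 4·6.63×10^-34/√(8·9.11×10^-31·1.808×10^-18) = 7.31×10^-10 m = 0.731 nm.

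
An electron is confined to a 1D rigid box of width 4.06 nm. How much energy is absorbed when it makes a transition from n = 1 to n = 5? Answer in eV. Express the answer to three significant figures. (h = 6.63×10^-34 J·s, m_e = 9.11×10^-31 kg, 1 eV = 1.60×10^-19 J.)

|ΔE| = 0.549 eV

E_1 = h²/(8m_eL²) = 3.659×10^-21 J.
|ΔE| = |1² − 5²|·E_1 = 24·3.659×10^-21 J = 8.782×10^-20 J = 0.549 eV.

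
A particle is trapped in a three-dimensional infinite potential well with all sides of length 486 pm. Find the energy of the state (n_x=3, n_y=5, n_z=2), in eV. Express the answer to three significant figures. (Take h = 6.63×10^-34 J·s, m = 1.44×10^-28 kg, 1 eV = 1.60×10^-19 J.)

E = 0.384 eV

For a 3D rectangular well E = (h²/8m)·Σ n_i²/L_i² = (6.63×10^-34)²/(8·1.44×10^-28) · [3²/(486 pm)² + 5²/(486 pm)² + 2²/(486 pm)²].
Evaluating gives E = 6.139×10^-20 J = 0.384 eV.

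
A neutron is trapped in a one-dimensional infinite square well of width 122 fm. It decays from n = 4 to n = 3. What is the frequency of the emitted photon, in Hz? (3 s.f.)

E_1 = h²/(8m_nL²) = 2.201×10^-15 J and ΔE = (4² − 3²)E_1 = 1.541×10^-14 J.
f = ΔE/h = 1.541×10^-14/6.626×10^-34 = 2.33×10^19 Hz.

f = 2.33×10^19 Hz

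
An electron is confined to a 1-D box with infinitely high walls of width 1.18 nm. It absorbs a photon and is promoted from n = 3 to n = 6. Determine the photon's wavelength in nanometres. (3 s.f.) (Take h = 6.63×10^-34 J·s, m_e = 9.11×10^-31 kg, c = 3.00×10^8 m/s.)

E_1 = h²/(8m_eL²) = 4.332×10^-20 J, so ΔE = (6² − 3²)E_1 = 1.170×10^-18 J.
λ = hc/ΔE = (6.63×10^-34·3.00×10^8)/1.170×10^-18 = 1.70×10^-7 m = 170 nm.

λ = 170 nm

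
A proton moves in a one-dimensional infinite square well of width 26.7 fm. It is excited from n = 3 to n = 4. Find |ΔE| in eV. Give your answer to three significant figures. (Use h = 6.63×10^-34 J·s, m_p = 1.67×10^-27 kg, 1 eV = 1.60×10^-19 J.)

|ΔE| = 2.02×10^6 eV

E_1 = h²/(8m_pL²) = 4.615×10^-14 J.
|ΔE| = |3² − 4²|·E_1 = 7·4.615×10^-14 J = 3.230×10^-13 J = 2.02×10^6 eV.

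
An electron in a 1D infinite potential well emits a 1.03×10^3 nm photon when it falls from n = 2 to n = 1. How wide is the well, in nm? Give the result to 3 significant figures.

The photon carries ΔE = hc/λ = 6.626×10^-34·2.998×10^8/1.03×10^-6 m = 1.929×10^-19 J.
Since ΔE = (2² − 1²)E_1, E_1 = 6.430×10^-20 J, and L = h/√(8m_eE_1) = 9.68×10^-10 m = 0.968 nm.

L = 0.968 nm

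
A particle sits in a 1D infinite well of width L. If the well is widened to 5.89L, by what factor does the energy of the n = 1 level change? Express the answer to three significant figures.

E_n ∝ 1/L², so the energy scales by 1/5.89² = 0.0288.

0.0288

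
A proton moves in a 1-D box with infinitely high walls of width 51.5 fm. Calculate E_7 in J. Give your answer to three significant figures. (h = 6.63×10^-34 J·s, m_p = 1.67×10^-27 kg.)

For an infinite well E_n = n²h²/(8m_pL²), so E_1 = h²/(8m_pL²) = (6.63×10^-34)²/(8·1.67×10^-27·(5.15×10^-14 m)²) = 1.241×10^-14 J.
Then E_7 = 7²·E_1 = 49·1.241×10^-14 J = 6.08×10^-13 J.

E_7 = 6.08×10^-13 J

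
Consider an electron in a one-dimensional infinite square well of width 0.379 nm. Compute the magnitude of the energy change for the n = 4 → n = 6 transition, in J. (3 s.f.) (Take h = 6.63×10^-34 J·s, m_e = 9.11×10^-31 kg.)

E_1 = h²/(8m_eL²) = 4.199×10^-19 J.
|ΔE| = |4² − 6²|·E_1 = 20·4.199×10^-19 J = 8.40×10^-18 J.

|ΔE| = 8.40×10^-18 J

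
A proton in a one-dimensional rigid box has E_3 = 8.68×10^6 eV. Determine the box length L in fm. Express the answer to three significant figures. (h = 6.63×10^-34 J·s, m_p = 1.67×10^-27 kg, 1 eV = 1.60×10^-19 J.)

From E_n = n²h²/(8m_pL²), L = n·h/√(8m_pE_n).
E_3 = 8.68×10^6 eV = 1.389×10^-12 J, so L = 3·6.63×10^-34/√(8·1.67×10^-27·1.389×10^-12) = 1.46×10^-14 m = 14.6 fm.

L = 14.6 fm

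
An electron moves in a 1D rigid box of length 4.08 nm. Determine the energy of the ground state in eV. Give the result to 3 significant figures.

E_1 = 0.0226 eV

For an infinite well E_n = n²h²/(8m_eL²), so E_1 = h²/(8m_eL²) = (6.626×10^-34)²/(8·9.109×10^-31·(4.08×10^-9 m)²) = 3.619×10^-21 J.
Converting, E_1 = 3.619×10^-21 J / (1.602×10^-19 J/eV) = 0.0226 eV.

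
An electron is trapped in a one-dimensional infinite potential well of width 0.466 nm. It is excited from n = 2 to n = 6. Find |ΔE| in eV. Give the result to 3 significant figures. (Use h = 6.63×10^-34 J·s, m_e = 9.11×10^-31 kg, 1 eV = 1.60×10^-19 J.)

E_1 = h²/(8m_eL²) = 2.777×10^-19 J.
|ΔE| = |2² − 6²|·E_1 = 32·2.777×10^-19 J = 8.886×10^-18 J = 55.5 eV.

|ΔE| = 55.5 eV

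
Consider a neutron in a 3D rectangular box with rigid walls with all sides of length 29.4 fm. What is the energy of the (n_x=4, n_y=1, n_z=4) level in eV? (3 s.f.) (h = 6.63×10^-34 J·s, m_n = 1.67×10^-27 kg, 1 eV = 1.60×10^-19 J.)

E = 7.85×10^6 eV

For a 3D rectangular well E = (h²/8m_n)·Σ n_i²/L_i² = (6.63×10^-34)²/(8·1.67×10^-27) · [4²/(29.4 fm)² + 1²/(29.4 fm)² + 4²/(29.4 fm)²].
Evaluating gives E = 1.256×10^-12 J = 7.85×10^6 eV.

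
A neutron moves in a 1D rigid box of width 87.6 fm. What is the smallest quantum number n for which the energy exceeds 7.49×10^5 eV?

E_1 = h²/(8m_nL²) = 4.270×10^-15 J = 2.665×10^4 eV.
Need n² > 7.49×10^5/2.665×10^4 = 28.11, i.e. n > 5.302.
The smallest integer satisfying this is n = 6.

n = 6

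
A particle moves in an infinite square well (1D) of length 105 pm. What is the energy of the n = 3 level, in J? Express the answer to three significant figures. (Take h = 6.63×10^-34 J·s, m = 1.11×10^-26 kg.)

For an infinite well E_n = n²h²/(8mL²), so E_1 = h²/(8mL²) = (6.63×10^-34)²/(8·1.11×10^-26·(1.05×10^-10 m)²) = 4.490×10^-22 J.
Then E_3 = 3²·E_1 = 9·4.490×10^-22 J = 4.04×10^-21 J.

E_3 = 4.04×10^-21 J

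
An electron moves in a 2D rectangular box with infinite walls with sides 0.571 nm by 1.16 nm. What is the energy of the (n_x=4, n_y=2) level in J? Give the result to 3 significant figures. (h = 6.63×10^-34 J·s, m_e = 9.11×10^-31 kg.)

E = 3.14×10^-18 J

For a 2D rectangular well E = (h²/8m_e)·Σ n_i²/L_i² = (6.63×10^-34)²/(8·9.11×10^-31) · [4²/(0.571 nm)² + 2²/(1.16 nm)²].
Evaluating gives E = 3.14×10^-18 J.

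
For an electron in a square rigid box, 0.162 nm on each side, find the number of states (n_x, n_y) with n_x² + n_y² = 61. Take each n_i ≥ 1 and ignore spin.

The level has n_x² + n_y² = 61. The ordered positive-integer solutions are (5, 6), (6, 5).
That gives 2 states.

degeneracy = 2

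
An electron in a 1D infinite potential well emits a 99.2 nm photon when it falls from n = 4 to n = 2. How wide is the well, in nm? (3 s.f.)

L = 0.601 nm

The photon carries ΔE = hc/λ = 6.626×10^-34·2.998×10^8/9.92×10^-8 m = 2.002×10^-18 J.
Since ΔE = (4² − 2²)E_1, E_1 = 1.668×10^-19 J, and L = h/√(8m_eE_1) = 6.01×10^-10 m = 0.601 nm.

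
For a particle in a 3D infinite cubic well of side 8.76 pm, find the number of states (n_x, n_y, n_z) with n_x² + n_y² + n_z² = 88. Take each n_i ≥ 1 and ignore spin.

The level has n_x² + n_y² + n_z² = 88. The ordered positive-integer solutions are (4, 6, 6), (6, 4, 6), (6, 6, 4).
That gives 3 states.

degeneracy = 3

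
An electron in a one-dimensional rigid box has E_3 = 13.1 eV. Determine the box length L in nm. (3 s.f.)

From E_n = n²h²/(8m_eL²), L = n·h/√(8m_eE_n).
E_3 = 13.1 eV = 2.099×10^-18 J, so L = 3·6.626×10^-34/√(8·9.109×10^-31·2.099×10^-18) = 5.08×10^-10 m = 0.508 nm.

L = 0.508 nm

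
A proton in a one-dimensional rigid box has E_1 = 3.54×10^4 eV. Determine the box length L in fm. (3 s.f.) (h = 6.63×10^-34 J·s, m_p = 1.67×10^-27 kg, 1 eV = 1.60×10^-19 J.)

L = 76.2 fm

From E_n = n²h²/(8m_pL²), L = n·h/√(8m_pE_n).
E_1 = 3.54×10^4 eV = 5.664×10^-15 J, so L = 1·6.63×10^-34/√(8·1.67×10^-27·5.664×10^-15) = 7.62×10^-14 m = 76.2 fm.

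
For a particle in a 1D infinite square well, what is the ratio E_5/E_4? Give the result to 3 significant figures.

E_n ∝ n², so E_5/E_4 = 5²/4² = 25/16 = 1.56.

1.56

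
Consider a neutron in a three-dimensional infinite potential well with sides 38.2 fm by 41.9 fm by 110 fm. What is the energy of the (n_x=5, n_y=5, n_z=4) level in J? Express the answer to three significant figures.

For a 3D rectangular well E = (h²/8m_n)·Σ n_i²/L_i² = (6.626×10^-34)²/(8·1.675×10^-27) · [5²/(38.2 fm)² + 5²/(41.9 fm)² + 4²/(110 fm)²].
Evaluating gives E = 1.07×10^-12 J.

E = 1.07×10^-12 J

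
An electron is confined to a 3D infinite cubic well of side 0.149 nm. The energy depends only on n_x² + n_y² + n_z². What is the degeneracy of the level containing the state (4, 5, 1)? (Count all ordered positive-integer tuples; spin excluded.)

The level has n_x² + n_y² + n_z² = 42. The ordered positive-integer solutions are (1, 4, 5), (1, 5, 4), (4, 1, 5), (4, 5, 1), (5, 1, 4), (5, 4, 1).
That gives 6 states.

degeneracy = 6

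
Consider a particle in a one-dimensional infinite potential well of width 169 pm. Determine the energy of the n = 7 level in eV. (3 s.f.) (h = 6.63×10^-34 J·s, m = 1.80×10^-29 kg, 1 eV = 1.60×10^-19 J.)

For an infinite well E_n = n²h²/(8mL²), so E_1 = h²/(8mL²) = (6.63×10^-34)²/(8·1.80×10^-29·(1.69×10^-10 m)²) = 1.069×10^-19 J.
Then E_7 = 7²·E_1 = 49·1.069×10^-19 J = 5.238×10^-18 J.
Converting, E_7 = 5.238×10^-18 J / (1.60×10^-19 J/eV) = 32.7 eV.

E_7 = 32.7 eV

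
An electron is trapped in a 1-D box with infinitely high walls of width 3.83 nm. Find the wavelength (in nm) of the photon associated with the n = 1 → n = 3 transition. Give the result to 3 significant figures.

E_1 = h²/(8m_eL²) = 4.107×10^-21 J, so ΔE = (3² − 1²)E_1 = 3.286×10^-20 J.
λ = hc/ΔE = (6.626×10^-34·2.998×10^8)/3.286×10^-20 = 6.05×10^-6 m = 6.05×10^3 nm.

λ = 6.05×10^3 nm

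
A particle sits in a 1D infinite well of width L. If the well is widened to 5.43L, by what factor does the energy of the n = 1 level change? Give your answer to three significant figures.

0.0339

E_n ∝ 1/L², so the energy scales by 1/5.43² = 0.0339.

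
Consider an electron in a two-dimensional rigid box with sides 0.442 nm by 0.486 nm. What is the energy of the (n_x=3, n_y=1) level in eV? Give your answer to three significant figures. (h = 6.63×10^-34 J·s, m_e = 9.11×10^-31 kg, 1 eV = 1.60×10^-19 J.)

E = 19.0 eV

For a 2D rectangular well E = (h²/8m_e)·Σ n_i²/L_i² = (6.63×10^-34)²/(8·9.11×10^-31) · [3²/(0.442 nm)² + 1²/(0.486 nm)²].
Evaluating gives E = 3.034×10^-18 J = 19.0 eV.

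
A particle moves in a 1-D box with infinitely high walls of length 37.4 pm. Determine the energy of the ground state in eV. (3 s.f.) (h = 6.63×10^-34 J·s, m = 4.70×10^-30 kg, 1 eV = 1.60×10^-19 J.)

E_1 = 52.2 eV

For an infinite well E_n = n²h²/(8mL²), so E_1 = h²/(8mL²) = (6.63×10^-34)²/(8·4.70×10^-30·(3.74×10^-11 m)²) = 8.358×10^-18 J.
Converting, E_1 = 8.358×10^-18 J / (1.60×10^-19 J/eV) = 52.2 eV.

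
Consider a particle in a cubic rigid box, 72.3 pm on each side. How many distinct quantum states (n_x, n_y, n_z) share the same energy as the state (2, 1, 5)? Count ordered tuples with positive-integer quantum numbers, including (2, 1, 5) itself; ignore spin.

The level has n_x² + n_y² + n_z² = 30. The ordered positive-integer solutions are (1, 2, 5), (1, 5, 2), (2, 1, 5), (2, 5, 1), (5, 1, 2), (5, 2, 1).
That gives 6 states.

degeneracy = 6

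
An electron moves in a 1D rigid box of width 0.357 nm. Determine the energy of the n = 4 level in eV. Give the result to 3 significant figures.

For an infinite well E_n = n²h²/(8m_eL²), so E_1 = h²/(8m_eL²) = (6.626×10^-34)²/(8·9.109×10^-31·(3.57×10^-10 m)²) = 4.727×10^-19 J.
Then E_4 = 4²·E_1 = 16·4.727×10^-19 J = 7.563×10^-18 J.
Converting, E_4 = 7.563×10^-18 J / (1.602×10^-19 J/eV) = 47.2 eV.

E_4 = 47.2 eV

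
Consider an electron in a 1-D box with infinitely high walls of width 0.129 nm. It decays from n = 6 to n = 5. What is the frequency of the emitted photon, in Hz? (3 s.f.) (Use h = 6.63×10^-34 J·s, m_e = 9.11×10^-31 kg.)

E_1 = h²/(8m_eL²) = 3.624×10^-18 J and ΔE = (6² − 5²)E_1 = 3.986×10^-17 J.
f = ΔE/h = 3.986×10^-17/6.63×10^-34 = 6.01×10^16 Hz.

f = 6.01×10^16 Hz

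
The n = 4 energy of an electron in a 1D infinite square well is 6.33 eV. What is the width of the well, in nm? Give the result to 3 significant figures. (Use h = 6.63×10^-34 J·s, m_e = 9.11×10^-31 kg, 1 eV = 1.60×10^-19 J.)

L = 0.976 nm

From E_n = n²h²/(8m_eL²), L = n·h/√(8m_eE_n).
E_4 = 6.33 eV = 1.013×10^-18 J, so L = 4·6.63×10^-34/√(8·9.11×10^-31·1.013×10^-18) = 9.76×10^-10 m = 0.976 nm.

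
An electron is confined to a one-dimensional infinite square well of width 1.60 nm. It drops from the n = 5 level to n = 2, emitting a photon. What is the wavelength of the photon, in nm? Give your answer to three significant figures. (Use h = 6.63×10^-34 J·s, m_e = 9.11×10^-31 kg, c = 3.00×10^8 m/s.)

E_1 = h²/(8m_eL²) = 2.356×10^-20 J, so ΔE = (5² − 2²)E_1 = 4.948×10^-19 J.
λ = hc/ΔE = (6.63×10^-34·3.00×10^8)/4.948×10^-19 = 4.02×10^-7 m = 402 nm.

λ = 402 nm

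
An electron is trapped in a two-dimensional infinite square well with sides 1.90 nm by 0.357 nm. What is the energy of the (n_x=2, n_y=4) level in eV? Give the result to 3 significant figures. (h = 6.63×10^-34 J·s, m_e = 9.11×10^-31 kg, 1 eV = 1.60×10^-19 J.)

For a 2D rectangular well E = (h²/8m_e)·Σ n_i²/L_i² = (6.63×10^-34)²/(8·9.11×10^-31) · [2²/(1.90 nm)² + 4²/(0.357 nm)²].
Evaluating gives E = 7.639×10^-18 J = 47.7 eV.

E = 47.7 eV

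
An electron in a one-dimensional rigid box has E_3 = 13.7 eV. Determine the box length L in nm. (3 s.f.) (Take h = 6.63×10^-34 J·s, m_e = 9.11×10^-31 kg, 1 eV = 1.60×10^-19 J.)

From E_n = n²h²/(8m_eL²), L = n·h/√(8m_eE_n).
E_3 = 13.7 eV = 2.192×10^-18 J, so L = 3·6.63×10^-34/√(8·9.11×10^-31·2.192×10^-18) = 4.98×10^-10 m = 0.498 nm.

L = 0.498 nm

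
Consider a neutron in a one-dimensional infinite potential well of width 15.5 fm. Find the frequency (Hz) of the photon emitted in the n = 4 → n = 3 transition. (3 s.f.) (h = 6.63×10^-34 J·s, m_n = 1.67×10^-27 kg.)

E_1 = h²/(8m_nL²) = 1.369×10^-13 J and ΔE = (4² − 3²)E_1 = 9.583×10^-13 J.
f = ΔE/h = 9.583×10^-13/6.63×10^-34 = 1.45×10^21 Hz.

f = 1.45×10^21 Hz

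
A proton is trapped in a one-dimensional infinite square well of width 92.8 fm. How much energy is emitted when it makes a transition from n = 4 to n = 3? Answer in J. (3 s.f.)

|ΔE| = 2.67×10^-14 J

E_1 = h²/(8m_pL²) = 3.809×10^-15 J.
|ΔE| = |4² − 3²|·E_1 = 7·3.809×10^-15 J = 2.67×10^-14 J.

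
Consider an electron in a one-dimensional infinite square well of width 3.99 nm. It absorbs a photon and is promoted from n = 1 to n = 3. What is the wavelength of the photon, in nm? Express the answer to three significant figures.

E_1 = h²/(8m_eL²) = 3.784×10^-21 J, so ΔE = (3² − 1²)E_1 = 3.027×10^-20 J.
λ = hc/ΔE = (6.626×10^-34·2.998×10^8)/3.027×10^-20 = 6.56×10^-6 m = 6.56×10^3 nm.

λ = 6.56×10^3 nm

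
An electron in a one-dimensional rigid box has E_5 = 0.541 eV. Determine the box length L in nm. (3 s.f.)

From E_n = n²h²/(8m_eL²), L = n·h/√(8m_eE_n).
E_5 = 0.541 eV = 8.667×10^-20 J, so L = 5·6.626×10^-34/√(8·9.109×10^-31·8.667×10^-20) = 4.17×10^-9 m = 4.17 nm.

L = 4.17 nm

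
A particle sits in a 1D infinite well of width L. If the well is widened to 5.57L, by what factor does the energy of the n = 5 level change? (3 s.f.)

0.0322

E_n ∝ 1/L², so the energy scales by 1/5.57² = 0.0322.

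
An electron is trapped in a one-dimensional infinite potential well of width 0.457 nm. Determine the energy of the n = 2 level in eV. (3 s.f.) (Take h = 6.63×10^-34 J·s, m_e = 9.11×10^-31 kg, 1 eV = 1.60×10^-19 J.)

For an infinite well E_n = n²h²/(8m_eL²), so E_1 = h²/(8m_eL²) = (6.63×10^-34)²/(8·9.11×10^-31·(4.57×10^-10 m)²) = 2.888×10^-19 J.
Then E_2 = 2²·E_1 = 4·2.888×10^-19 J = 1.155×10^-18 J.
Converting, E_2 = 1.155×10^-18 J / (1.60×10^-19 J/eV) = 7.22 eV.

E_2 = 7.22 eV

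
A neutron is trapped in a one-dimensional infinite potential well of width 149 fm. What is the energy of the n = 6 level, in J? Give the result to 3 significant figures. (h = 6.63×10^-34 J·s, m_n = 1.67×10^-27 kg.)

E_6 = 5.34×10^-14 J

For an infinite well E_n = n²h²/(8m_nL²), so E_1 = h²/(8m_nL²) = (6.63×10^-34)²/(8·1.67×10^-27·(1.49×10^-13 m)²) = 1.482×10^-15 J.
Then E_6 = 6²·E_1 = 36·1.482×10^-15 J = 5.34×10^-14 J.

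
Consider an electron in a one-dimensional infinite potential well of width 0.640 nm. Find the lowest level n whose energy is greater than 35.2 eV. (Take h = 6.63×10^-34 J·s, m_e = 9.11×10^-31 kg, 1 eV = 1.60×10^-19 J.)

E_1 = h²/(8m_eL²) = 1.473×10^-19 J = 0.9206 eV.
Need n² > 35.2/0.9206 = 38.24, i.e. n > 6.184.
The smallest integer satisfying this is n = 7.

n = 7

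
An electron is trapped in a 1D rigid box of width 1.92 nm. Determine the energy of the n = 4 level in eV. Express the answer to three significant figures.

E_4 = 1.63 eV

For an infinite well E_n = n²h²/(8m_eL²), so E_1 = h²/(8m_eL²) = (6.626×10^-34)²/(8·9.109×10^-31·(1.92×10^-9 m)²) = 1.634×10^-20 J.
Then E_4 = 4²·E_1 = 16·1.634×10^-20 J = 2.614×10^-19 J.
Converting, E_4 = 2.614×10^-19 J / (1.602×10^-19 J/eV) = 1.63 eV.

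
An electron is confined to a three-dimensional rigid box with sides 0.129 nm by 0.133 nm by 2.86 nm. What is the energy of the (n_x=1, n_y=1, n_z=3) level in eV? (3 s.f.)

E = 44.3 eV

For a 3D rectangular well E = (h²/8m_e)·Σ n_i²/L_i² = (6.626×10^-34)²/(8·9.109×10^-31) · [1²/(0.129 nm)² + 1²/(0.133 nm)² + 3²/(2.86 nm)²].
Evaluating gives E = 7.093×10^-18 J = 44.3 eV.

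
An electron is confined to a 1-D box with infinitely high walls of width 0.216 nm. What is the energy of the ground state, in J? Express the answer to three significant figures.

For an infinite well E_n = n²h²/(8m_eL²), so E_1 = h²/(8m_eL²) = (6.626×10^-34)²/(8·9.109×10^-31·(2.16×10^-10 m)²) = 1.291×10^-18 J.

E_1 = 1.29×10^-18 J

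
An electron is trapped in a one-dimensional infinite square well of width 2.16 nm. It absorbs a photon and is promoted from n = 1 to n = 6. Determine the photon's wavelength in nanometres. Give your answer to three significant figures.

λ = 440 nm

E_1 = h²/(8m_eL²) = 1.291×10^-20 J, so ΔE = (6² − 1²)E_1 = 4.519×10^-19 J.
λ = hc/ΔE = (6.626×10^-34·2.998×10^8)/4.519×10^-19 = 4.40×10^-7 m = 440 nm.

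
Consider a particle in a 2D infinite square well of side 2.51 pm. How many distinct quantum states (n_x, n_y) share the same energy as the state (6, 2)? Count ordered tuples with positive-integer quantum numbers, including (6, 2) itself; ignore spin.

The level has n_x² + n_y² = 40. The ordered positive-integer solutions are (2, 6), (6, 2).
That gives 2 states.

degeneracy = 2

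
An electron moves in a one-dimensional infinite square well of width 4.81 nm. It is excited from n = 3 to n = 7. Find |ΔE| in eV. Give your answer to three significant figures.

E_1 = h²/(8m_eL²) = 2.604×10^-21 J.
|ΔE| = |3² − 7²|·E_1 = 40·2.604×10^-21 J = 1.042×10^-19 J = 0.650 eV.

|ΔE| = 0.650 eV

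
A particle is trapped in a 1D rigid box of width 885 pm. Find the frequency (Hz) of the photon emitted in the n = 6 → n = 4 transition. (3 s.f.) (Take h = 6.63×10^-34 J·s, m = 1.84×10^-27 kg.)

E_1 = h²/(8mL²) = 3.813×10^-23 J and ΔE = (6² − 4²)E_1 = 7.626×10^-22 J.
f = ΔE/h = 7.626×10^-22/6.63×10^-34 = 1.15×10^12 Hz.

f = 1.15×10^12 Hz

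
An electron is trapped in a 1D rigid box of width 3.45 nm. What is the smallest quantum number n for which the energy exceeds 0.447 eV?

E_1 = h²/(8m_eL²) = 5.062×10^-21 J = 0.03160 eV.
Need n² > 0.447/0.03160 = 14.15, i.e. n > 3.762.
The smallest integer satisfying this is n = 4.

n = 4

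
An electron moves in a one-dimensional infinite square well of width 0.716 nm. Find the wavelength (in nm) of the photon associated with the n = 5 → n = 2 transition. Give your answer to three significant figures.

λ = 80.5 nm

E_1 = h²/(8m_eL²) = 1.175×10^-19 J, so ΔE = (5² − 2²)E_1 = 2.468×10^-18 J.
λ = hc/ΔE = (6.626×10^-34·2.998×10^8)/2.468×10^-18 = 8.05×10^-8 m = 80.5 nm.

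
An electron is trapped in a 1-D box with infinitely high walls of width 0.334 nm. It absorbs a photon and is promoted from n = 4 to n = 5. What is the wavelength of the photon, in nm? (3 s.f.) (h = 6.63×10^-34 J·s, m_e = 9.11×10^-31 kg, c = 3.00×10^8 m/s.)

λ = 40.9 nm

E_1 = h²/(8m_eL²) = 5.407×10^-19 J, so ΔE = (5² − 4²)E_1 = 4.866×10^-18 J.
λ = hc/ΔE = (6.63×10^-34·3.00×10^8)/4.866×10^-18 = 4.09×10^-8 m = 40.9 nm.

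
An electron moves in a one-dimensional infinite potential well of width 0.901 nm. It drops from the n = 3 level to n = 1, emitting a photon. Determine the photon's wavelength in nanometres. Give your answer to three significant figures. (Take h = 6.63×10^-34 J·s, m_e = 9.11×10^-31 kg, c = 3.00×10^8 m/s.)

λ = 335 nm

E_1 = h²/(8m_eL²) = 7.430×10^-20 J, so ΔE = (3² − 1²)E_1 = 5.944×10^-19 J.
λ = hc/ΔE = (6.63×10^-34·3.00×10^8)/5.944×10^-19 = 3.35×10^-7 m = 335 nm.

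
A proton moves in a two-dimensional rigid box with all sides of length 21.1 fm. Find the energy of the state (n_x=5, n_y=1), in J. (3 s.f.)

E = 1.92×10^-12 J

For a 2D rectangular well E = (h²/8m_p)·Σ n_i²/L_i² = (6.626×10^-34)²/(8·1.673×10^-27) · [5²/(21.1 fm)² + 1²/(21.1 fm)²].
Evaluating gives E = 1.92×10^-12 J.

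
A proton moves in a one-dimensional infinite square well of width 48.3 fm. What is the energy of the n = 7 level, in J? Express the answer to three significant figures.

For an infinite well E_n = n²h²/(8m_pL²), so E_1 = h²/(8m_pL²) = (6.626×10^-34)²/(8·1.673×10^-27·(4.83×10^-14 m)²) = 1.406×10^-14 J.
Then E_7 = 7²·E_1 = 49·1.406×10^-14 J = 6.89×10^-13 J.

E_7 = 6.89×10^-13 J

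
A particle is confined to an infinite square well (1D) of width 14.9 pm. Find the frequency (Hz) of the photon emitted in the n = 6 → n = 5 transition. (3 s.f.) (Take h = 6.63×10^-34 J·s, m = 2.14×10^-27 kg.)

f = 1.92×10^15 Hz

E_1 = h²/(8mL²) = 1.157×10^-19 J and ΔE = (6² − 5²)E_1 = 1.273×10^-18 J.
f = ΔE/h = 1.273×10^-18/6.63×10^-34 = 1.92×10^15 Hz.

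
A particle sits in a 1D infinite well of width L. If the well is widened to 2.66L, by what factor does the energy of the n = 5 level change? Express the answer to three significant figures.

0.141

E_n ∝ 1/L², so the energy scales by 1/2.66² = 0.141.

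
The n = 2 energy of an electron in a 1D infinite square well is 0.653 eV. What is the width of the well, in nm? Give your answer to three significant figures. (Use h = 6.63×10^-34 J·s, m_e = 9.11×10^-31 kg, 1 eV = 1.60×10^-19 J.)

L = 1.52 nm

From E_n = n²h²/(8m_eL²), L = n·h/√(8m_eE_n).
E_2 = 0.653 eV = 1.045×10^-19 J, so L = 2·6.63×10^-34/√(8·9.11×10^-31·1.045×10^-19) = 1.52×10^-9 m = 1.52 nm.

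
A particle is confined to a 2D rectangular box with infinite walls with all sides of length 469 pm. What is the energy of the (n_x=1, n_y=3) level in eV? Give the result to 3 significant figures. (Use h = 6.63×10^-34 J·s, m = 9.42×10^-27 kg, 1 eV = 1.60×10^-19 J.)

E = 0.00166 eV

For a 2D rectangular well E = (h²/8m)·Σ n_i²/L_i² = (6.63×10^-34)²/(8·9.42×10^-27) · [1²/(469 pm)² + 3²/(469 pm)²].
Evaluating gives E = 2.652×10^-22 J = 0.00166 eV.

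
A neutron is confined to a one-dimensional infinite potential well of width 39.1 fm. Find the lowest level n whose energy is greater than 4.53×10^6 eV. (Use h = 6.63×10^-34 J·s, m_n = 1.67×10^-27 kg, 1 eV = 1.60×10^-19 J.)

n = 6

E_1 = h²/(8m_nL²) = 2.152×10^-14 J = 1.345×10^5 eV.
Need n² > 4.53×10^6/1.345×10^5 = 33.68, i.e. n > 5.803.
The smallest integer satisfying this is n = 6.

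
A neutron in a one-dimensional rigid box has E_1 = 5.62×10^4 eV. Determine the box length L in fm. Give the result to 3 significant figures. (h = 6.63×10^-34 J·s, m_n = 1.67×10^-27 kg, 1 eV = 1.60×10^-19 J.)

From E_n = n²h²/(8m_nL²), L = n·h/√(8m_nE_n).
E_1 = 5.62×10^4 eV = 8.992×10^-15 J, so L = 1·6.63×10^-34/√(8·1.67×10^-27·8.992×10^-15) = 6.05×10^-14 m = 60.5 fm.

L = 60.5 fm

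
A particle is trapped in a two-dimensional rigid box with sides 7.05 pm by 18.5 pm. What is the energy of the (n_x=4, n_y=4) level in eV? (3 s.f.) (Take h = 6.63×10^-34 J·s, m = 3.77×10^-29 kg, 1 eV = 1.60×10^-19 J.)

For a 2D rectangular well E = (h²/8m)·Σ n_i²/L_i² = (6.63×10^-34)²/(8·3.77×10^-29) · [4²/(7.05 pm)² + 4²/(18.5 pm)²].
Evaluating gives E = 5.373×10^-16 J = 3.36×10^3 eV.

E = 3.36×10^3 eV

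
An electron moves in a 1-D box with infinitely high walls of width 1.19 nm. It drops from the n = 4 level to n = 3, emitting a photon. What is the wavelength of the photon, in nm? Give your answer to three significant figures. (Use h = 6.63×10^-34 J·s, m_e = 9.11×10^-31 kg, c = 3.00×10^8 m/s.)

E_1 = h²/(8m_eL²) = 4.259×10^-20 J, so ΔE = (4² − 3²)E_1 = 2.981×10^-19 J.
λ = hc/ΔE = (6.63×10^-34·3.00×10^8)/2.981×10^-19 = 6.67×10^-7 m = 667 nm.

λ = 667 nm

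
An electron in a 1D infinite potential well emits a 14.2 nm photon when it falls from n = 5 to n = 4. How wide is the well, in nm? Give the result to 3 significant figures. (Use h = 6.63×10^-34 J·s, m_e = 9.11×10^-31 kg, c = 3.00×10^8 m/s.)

L = 0.197 nm

The photon carries ΔE = hc/λ = 6.63×10^-34·3.00×10^8/1.42×10^-8 m = 1.401×10^-17 J.
Since ΔE = (5² − 4²)E_1, E_1 = 1.557×10^-18 J, and L = h/√(8m_eE_1) = 1.97×10^-10 m = 0.197 nm.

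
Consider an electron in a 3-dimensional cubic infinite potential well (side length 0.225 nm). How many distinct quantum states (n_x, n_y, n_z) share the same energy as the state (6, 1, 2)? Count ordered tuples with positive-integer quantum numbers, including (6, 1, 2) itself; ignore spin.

degeneracy = 9

The level has n_x² + n_y² + n_z² = 41. The ordered positive-integer solutions are (1, 2, 6), (1, 6, 2), (2, 1, 6), (2, 6, 1), (3, 4, 4), (4, 3, 4), (4, 4, 3), (6, 1, 2), (6, 2, 1).
That gives 9 states.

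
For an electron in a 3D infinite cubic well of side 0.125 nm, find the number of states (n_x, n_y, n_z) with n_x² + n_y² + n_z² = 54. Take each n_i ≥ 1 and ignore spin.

degeneracy = 12

The level has n_x² + n_y² + n_z² = 54. The ordered positive-integer solutions are (1, 2, 7), (1, 7, 2), (2, 1, 7), (2, 5, 5), (2, 7, 1), (3, 3, 6), (3, 6, 3), (5, 2, 5), (5, 5, 2), (6, 3, 3), (7, 1, 2), (7, 2, 1).
That gives 12 states.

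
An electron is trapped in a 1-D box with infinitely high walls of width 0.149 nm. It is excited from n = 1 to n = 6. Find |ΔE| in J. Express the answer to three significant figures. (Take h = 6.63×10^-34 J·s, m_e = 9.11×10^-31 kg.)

|ΔE| = 9.51×10^-17 J

E_1 = h²/(8m_eL²) = 2.717×10^-18 J.
|ΔE| = |1² − 6²|·E_1 = 35·2.717×10^-18 J = 9.51×10^-17 J.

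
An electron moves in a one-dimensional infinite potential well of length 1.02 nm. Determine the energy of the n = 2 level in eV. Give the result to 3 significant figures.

For an infinite well E_n = n²h²/(8m_eL²), so E_1 = h²/(8m_eL²) = (6.626×10^-34)²/(8·9.109×10^-31·(1.02×10^-9 m)²) = 5.791×10^-20 J.
Then E_2 = 2²·E_1 = 4·5.791×10^-20 J = 2.316×10^-19 J.
Converting, E_2 = 2.316×10^-19 J / (1.602×10^-19 J/eV) = 1.45 eV.

E_2 = 1.45 eV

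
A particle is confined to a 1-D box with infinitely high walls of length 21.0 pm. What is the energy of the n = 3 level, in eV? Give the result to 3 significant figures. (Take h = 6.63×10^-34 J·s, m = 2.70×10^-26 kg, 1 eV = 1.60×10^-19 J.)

For an infinite well E_n = n²h²/(8mL²), so E_1 = h²/(8mL²) = (6.63×10^-34)²/(8·2.70×10^-26·(2.10×10^-11 m)²) = 4.615×10^-21 J.
Then E_3 = 3²·E_1 = 9·4.615×10^-21 J = 4.153×10^-20 J.
Converting, E_3 = 4.153×10^-20 J / (1.60×10^-19 J/eV) = 0.260 eV.

E_3 = 0.260 eV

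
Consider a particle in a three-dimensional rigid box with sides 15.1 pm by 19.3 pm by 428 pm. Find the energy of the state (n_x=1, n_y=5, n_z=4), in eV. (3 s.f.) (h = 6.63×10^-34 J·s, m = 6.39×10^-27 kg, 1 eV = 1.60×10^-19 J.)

For a 3D rectangular well E = (h²/8m)·Σ n_i²/L_i² = (6.63×10^-34)²/(8·6.39×10^-27) · [1²/(15.1 pm)² + 5²/(19.3 pm)² + 4²/(428 pm)²].
Evaluating gives E = 6.156×10^-19 J = 3.85 eV.

E = 3.85 eV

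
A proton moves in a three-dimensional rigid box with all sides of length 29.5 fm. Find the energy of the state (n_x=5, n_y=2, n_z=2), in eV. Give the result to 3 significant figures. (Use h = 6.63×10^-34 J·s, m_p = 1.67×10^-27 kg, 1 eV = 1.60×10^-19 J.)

For a 3D rectangular well E = (h²/8m_p)·Σ n_i²/L_i² = (6.63×10^-34)²/(8·1.67×10^-27) · [5²/(29.5 fm)² + 2²/(29.5 fm)² + 2²/(29.5 fm)²].
Evaluating gives E = 1.248×10^-12 J = 7.80×10^6 eV.

E = 7.80×10^6 eV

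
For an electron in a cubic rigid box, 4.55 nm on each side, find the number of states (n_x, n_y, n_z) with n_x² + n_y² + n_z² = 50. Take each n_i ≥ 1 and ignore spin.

The level has n_x² + n_y² + n_z² = 50. The ordered positive-integer solutions are (3, 4, 5), (3, 5, 4), (4, 3, 5), (4, 5, 3), (5, 3, 4), (5, 4, 3).
That gives 6 states.

degeneracy = 6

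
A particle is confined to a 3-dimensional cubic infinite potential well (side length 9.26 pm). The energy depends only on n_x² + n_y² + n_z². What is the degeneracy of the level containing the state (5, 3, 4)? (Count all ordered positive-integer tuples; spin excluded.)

The level has n_x² + n_y² + n_z² = 50. The ordered positive-integer solutions are (3, 4, 5), (3, 5, 4), (4, 3, 5), (4, 5, 3), (5, 3, 4), (5, 4, 3).
That gives 6 states.

degeneracy = 6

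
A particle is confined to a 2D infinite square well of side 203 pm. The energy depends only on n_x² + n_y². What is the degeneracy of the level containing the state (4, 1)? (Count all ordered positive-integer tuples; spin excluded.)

The level has n_x² + n_y² = 17. The ordered positive-integer solutions are (1, 4), (4, 1).
That gives 2 states.

degeneracy = 2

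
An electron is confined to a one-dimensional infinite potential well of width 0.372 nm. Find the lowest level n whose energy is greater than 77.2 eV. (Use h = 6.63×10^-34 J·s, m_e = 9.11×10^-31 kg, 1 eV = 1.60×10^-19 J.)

n = 6

E_1 = h²/(8m_eL²) = 4.358×10^-19 J = 2.724 eV.
Need n² > 77.2/2.724 = 28.34, i.e. n > 5.324.
The smallest integer satisfying this is n = 6.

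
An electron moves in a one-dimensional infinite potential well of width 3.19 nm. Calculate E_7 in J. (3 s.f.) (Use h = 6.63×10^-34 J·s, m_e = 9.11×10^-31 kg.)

For an infinite well E_n = n²h²/(8m_eL²), so E_1 = h²/(8m_eL²) = (6.63×10^-34)²/(8·9.11×10^-31·(3.19×10^-9 m)²) = 5.927×10^-21 J.
Then E_7 = 7²·E_1 = 49·5.927×10^-21 J = 2.90×10^-19 J.

E_7 = 2.90×10^-19 J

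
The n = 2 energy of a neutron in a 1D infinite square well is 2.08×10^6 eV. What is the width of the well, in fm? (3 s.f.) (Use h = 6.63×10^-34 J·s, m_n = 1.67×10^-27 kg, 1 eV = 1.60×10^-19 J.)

L = 19.9 fm

From E_n = n²h²/(8m_nL²), L = n·h/√(8m_nE_n).
E_2 = 2.08×10^6 eV = 3.328×10^-13 J, so L = 2·6.63×10^-34/√(8·1.67×10^-27·3.328×10^-13) = 1.99×10^-14 m = 19.9 fm.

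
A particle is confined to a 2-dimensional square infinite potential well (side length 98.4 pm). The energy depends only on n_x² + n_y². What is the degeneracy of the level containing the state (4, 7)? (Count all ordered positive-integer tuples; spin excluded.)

degeneracy = 4

The level has n_x² + n_y² = 65. The ordered positive-integer solutions are (1, 8), (4, 7), (7, 4), (8, 1).
That gives 4 states.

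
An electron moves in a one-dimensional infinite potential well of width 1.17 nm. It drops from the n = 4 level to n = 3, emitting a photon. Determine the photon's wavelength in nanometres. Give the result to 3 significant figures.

E_1 = h²/(8m_eL²) = 4.401×10^-20 J, so ΔE = (4² − 3²)E_1 = 3.081×10^-19 J.
λ = hc/ΔE = (6.626×10^-34·2.998×10^8)/3.081×10^-19 = 6.45×10^-7 m = 645 nm.

λ = 645 nm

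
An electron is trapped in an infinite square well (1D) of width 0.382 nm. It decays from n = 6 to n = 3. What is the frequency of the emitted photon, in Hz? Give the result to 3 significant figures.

f = 1.68×10^16 Hz

E_1 = h²/(8m_eL²) = 4.129×10^-19 J and ΔE = (6² − 3²)E_1 = 1.115×10^-17 J.
f = ΔE/h = 1.115×10^-17/6.626×10^-34 = 1.68×10^16 Hz.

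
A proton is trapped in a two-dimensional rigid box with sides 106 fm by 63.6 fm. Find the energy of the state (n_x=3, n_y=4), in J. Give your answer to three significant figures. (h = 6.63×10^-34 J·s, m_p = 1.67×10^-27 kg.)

For a 2D rectangular well E = (h²/8m_p)·Σ n_i²/L_i² = (6.63×10^-34)²/(8·1.67×10^-27) · [3²/(106 fm)² + 4²/(63.6 fm)²].
Evaluating gives E = 1.56×10^-13 J.

E = 1.56×10^-13 J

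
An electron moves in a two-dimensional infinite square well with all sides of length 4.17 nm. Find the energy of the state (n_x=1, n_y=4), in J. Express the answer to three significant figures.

For a 2D rectangular well E = (h²/8m_e)·Σ n_i²/L_i² = (6.626×10^-34)²/(8·9.109×10^-31) · [1²/(4.17 nm)² + 4²/(4.17 nm)²].
Evaluating gives E = 5.89×10^-20 J.

E = 5.89×10^-20 J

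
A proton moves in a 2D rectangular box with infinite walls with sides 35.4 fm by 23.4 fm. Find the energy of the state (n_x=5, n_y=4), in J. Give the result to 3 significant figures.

For a 2D rectangular well E = (h²/8m_p)·Σ n_i²/L_i² = (6.626×10^-34)²/(8·1.673×10^-27) · [5²/(35.4 fm)² + 4²/(23.4 fm)²].
Evaluating gives E = 1.61×10^-12 J.

E = 1.61×10^-12 J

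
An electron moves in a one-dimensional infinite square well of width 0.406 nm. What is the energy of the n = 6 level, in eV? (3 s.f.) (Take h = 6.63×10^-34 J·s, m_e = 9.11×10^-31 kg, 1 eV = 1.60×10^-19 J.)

E_6 = 82.3 eV

For an infinite well E_n = n²h²/(8m_eL²), so E_1 = h²/(8m_eL²) = (6.63×10^-34)²/(8·9.11×10^-31·(4.06×10^-10 m)²) = 3.659×10^-19 J.
Then E_6 = 6²·E_1 = 36·3.659×10^-19 J = 1.317×10^-17 J.
Converting, E_6 = 1.317×10^-17 J / (1.60×10^-19 J/eV) = 82.3 eV.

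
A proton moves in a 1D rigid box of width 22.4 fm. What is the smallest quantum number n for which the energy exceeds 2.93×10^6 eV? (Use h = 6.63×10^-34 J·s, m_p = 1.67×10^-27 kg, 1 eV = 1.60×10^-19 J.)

n = 3

E_1 = h²/(8m_pL²) = 6.557×10^-14 J = 4.098×10^5 eV.
Need n² > 2.93×10^6/4.098×10^5 = 7.150, i.e. n > 2.674.
The smallest integer satisfying this is n = 3.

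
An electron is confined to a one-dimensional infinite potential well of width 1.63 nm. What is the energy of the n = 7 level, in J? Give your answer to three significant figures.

E_7 = 1.11×10^-18 J

For an infinite well E_n = n²h²/(8m_eL²), so E_1 = h²/(8m_eL²) = (6.626×10^-34)²/(8·9.109×10^-31·(1.63×10^-9 m)²) = 2.268×10^-20 J.
Then E_7 = 7²·E_1 = 49·2.268×10^-20 J = 1.11×10^-18 J.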